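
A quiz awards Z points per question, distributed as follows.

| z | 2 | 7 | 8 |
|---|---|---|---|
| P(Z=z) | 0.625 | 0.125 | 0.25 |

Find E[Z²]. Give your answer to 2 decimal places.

E[Z²] = (2)²(0.625) + (7)²(0.125) + (8)²(0.25) = 24.625

24.63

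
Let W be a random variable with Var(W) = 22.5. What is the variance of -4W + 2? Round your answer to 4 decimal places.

360.0000

Var(-4W + 2) = (-4)²·Var(W) = 16·22.5 = 360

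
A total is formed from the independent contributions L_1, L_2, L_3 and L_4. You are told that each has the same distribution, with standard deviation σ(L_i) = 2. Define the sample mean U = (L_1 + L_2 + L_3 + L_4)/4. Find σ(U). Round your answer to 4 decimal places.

V(L_i) = (2)² = 4
By independence, V(U) = (0.25)²V(L_1) + (0.25)²V(L_2) + (0.25)²V(L_3) + (0.25)²V(L_4)
= (0.25)²·4 + (0.25)²·4 + (0.25)²·4 + (0.25)²·4 = 1
σ(U) = √1 ≈ 1.0000

1.0000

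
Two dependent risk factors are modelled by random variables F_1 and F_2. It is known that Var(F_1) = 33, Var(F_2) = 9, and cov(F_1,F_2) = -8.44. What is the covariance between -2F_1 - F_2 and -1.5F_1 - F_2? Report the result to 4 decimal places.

78.4600

cov(-2F_1 - F_2, -1.5F_1 - F_2) = (-2)(-1.5)Var(F_1) + (-1)(-1)Var(F_2) + [(-2)(-1) + (-1)(-1.5)]cov(F_1,F_2)
= 3·33 + 1·9 + 3.5·-8.44 = 78.46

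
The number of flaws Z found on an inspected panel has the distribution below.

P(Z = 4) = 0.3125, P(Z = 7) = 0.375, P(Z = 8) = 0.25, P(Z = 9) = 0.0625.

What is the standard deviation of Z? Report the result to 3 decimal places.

E[Z] = (4)(0.3125) + (7)(0.375) + (8)(0.25) + (9)(0.0625) = 6.4375
E[Z²] = (4)²(0.3125) + (7)²(0.375) + (8)²(0.25) + (9)²(0.0625) = 44.4375
V(Z) = E[Z²] − (E[Z])² = 44.4375 − (6.4375)² = 2.99609375
sd(Z) = √2.99609375 ≈ 1.731

1.731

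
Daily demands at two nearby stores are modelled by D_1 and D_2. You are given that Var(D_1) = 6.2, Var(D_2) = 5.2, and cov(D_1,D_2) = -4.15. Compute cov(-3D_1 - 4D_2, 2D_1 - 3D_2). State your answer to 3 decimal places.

21.050

cov(-3D_1 - 4D_2, 2D_1 - 3D_2) = (-3)(2)Var(D_1) + (-4)(-3)Var(D_2) + [(-3)(-3) + (-4)(2)]cov(D_1,D_2)
= -6·6.2 + 12·5.2 + 1·-4.15 = 21.05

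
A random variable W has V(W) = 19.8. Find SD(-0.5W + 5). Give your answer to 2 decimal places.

2.22

V(-0.5W + 5) = (-0.5)²·19.8 = 4.95
SD(-0.5W + 5) = √4.95 ≈ 2.22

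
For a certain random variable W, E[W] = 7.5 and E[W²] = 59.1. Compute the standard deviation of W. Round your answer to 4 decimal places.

var(W) = 59.1 − (7.5)² = 2.85
σ(W) = √2.85 ≈ 1.6882

1.6882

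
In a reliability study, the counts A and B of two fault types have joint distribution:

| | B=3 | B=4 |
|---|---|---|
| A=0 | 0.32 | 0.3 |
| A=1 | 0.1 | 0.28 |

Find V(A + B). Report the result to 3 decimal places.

E[A] = 0.38,  E[B] = 3.58,  E[AB] = 1.42
V(A) = 0.38 − (0.38)² = 0.2356;  V(B) = 13.06 − (3.58)² = 0.2436
Cov(A,B) = 1.42 − (0.38)(3.58) = 0.0596
V(A + B) = (1)²·0.2356 + (1)²·0.2436 + 2·(1)·(1)·0.0596 = 0.5984

0.598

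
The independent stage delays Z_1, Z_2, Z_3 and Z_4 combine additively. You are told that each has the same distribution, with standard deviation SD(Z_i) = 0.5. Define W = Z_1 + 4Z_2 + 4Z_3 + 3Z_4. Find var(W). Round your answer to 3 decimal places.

10.500

var(Z_i) = (0.5)² = 0.25
By independence, var(W) = (1)²var(Z_1) + (4)²var(Z_2) + (4)²var(Z_3) + (3)²var(Z_4)
= (1)²·0.25 + (4)²·0.25 + (4)²·0.25 + (3)²·0.25 = 10.5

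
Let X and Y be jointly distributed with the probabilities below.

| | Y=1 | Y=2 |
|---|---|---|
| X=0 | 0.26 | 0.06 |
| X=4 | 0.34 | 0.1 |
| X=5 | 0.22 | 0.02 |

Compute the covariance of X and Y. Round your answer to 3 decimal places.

E[X] = 2.96,  E[Y] = 1.18
E[XY] = 3.46
cov(X,Y) = E[XY] − E[X]E[Y] = 3.46 − (2.96)(1.18) = -0.0328

-0.033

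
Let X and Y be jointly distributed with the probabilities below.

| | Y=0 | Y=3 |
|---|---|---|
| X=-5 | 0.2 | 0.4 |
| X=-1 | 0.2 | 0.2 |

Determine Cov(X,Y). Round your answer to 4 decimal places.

E[X] = -3.4,  E[Y] = 1.8
E[XY] = -6.6
Cov(X,Y) = E[XY] − E[X]E[Y] = -6.6 − (-3.4)(1.8) = -0.48

-0.4800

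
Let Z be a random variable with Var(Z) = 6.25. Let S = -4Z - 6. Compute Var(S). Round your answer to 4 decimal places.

100.0000

Var(-4Z - 6) = (-4)²·Var(Z) = 16·6.25 = 100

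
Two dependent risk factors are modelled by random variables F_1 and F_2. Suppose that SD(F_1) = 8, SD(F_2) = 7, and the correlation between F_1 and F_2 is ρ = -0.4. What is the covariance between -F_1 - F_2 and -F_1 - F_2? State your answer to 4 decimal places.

68.2000

V(F_1) = (8)² = 64;  V(F_2) = (7)² = 49
Cov(F_1,F_2) = ρ·SD(F_1)·SD(F_2) = -0.4·8·7 = -22.4
Cov(-F_1 - F_2, -F_1 - F_2) = (-1)(-1)V(F_1) + (-1)(-1)V(F_2) + [(-1)(-1) + (-1)(-1)]Cov(F_1,F_2)
= 1·64 + 1·49 + 2·-22.4 = 68.2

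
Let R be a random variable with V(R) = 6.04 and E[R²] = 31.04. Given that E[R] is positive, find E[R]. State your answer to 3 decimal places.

5.000

(E[R])² = E[R²] − V(R) = 31.04 − 6.04 = 25
E[R] = √25 = 5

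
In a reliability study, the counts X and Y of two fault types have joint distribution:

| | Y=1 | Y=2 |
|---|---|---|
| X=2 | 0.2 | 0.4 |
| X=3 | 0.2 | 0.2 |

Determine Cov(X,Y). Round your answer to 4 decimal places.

-0.0400

E[X] = 2.4,  E[Y] = 1.6
E[XY] = 3.8
Cov(X,Y) = E[XY] − E[X]E[Y] = 3.8 − (2.4)(1.6) = -0.04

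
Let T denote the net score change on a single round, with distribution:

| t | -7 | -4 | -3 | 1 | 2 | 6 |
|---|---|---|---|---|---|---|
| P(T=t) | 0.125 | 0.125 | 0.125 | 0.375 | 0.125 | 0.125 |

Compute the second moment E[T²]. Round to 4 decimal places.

14.6250

E[T²] = (-7)²(0.125) + (-4)²(0.125) + (-3)²(0.125) + (1)²(0.375) + (2)²(0.125) + (6)²(0.125) = 14.625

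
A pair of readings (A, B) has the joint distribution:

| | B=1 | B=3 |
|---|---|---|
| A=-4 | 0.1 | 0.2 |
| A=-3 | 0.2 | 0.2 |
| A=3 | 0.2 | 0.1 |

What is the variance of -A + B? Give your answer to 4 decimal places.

11.2500

E[A] = -1.5,  E[B] = 2,  E[AB] = -3.7
Var(A) = 11.1 − (-1.5)² = 8.85;  Var(B) = 5 − (2)² = 1
Cov(A,B) = -3.7 − (-1.5)(2) = -0.7
Var(-A + B) = (-1)²·8.85 + (1)²·1 + 2·(-1)·(1)·-0.7 = 11.25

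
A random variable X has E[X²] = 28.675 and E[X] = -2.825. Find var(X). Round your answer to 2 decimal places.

var(X) = 28.675 − (-2.825)² = 20.694375

20.69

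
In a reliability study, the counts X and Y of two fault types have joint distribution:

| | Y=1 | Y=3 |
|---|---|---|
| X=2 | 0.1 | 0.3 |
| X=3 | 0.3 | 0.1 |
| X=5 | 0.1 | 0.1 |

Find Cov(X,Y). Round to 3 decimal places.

-0.200

E[X] = 3,  E[Y] = 2
E[XY] = 5.8
Cov(X,Y) = E[XY] − E[X]E[Y] = 5.8 − (3)(2) = -0.2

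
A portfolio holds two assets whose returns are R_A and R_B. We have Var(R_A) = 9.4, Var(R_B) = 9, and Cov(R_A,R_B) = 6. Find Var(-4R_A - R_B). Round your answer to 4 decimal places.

Var(-4R_A - R_B) = (-4)²·Var(R_A) + (-1)²·Var(R_B) + 2·(-4)·(-1)·Cov(R_A,R_B)
= 16·9.4 + 1·9 + 8·6 = 207.4

207.4000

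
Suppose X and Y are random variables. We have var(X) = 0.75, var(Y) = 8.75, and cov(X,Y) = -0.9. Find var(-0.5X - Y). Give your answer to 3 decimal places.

8.038

var(-0.5X - Y) = (-0.5)²·var(X) + (-1)²·var(Y) + 2·(-0.5)·(-1)·cov(X,Y)
= 0.25·0.75 + 1·8.75 + 1·-0.9 = 8.0375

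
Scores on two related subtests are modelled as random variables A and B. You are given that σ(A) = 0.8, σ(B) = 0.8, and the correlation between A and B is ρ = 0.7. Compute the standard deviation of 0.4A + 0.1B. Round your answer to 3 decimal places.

0.380

Var(A) = (0.8)² = 0.64;  Var(B) = (0.8)² = 0.64
Cov(A,B) = ρ·σ(A)·σ(B) = 0.7·0.8·0.8 = 0.448
Var(0.4A + 0.1B) = (0.4)²·Var(A) + (0.1)²·Var(B) + 2·(0.4)·(0.1)·Cov(A,B)
= 0.16·0.64 + 0.01·0.64 + 0.08·0.448 = 0.14464
σ(0.4A + 0.1B) = √0.14464 ≈ 0.380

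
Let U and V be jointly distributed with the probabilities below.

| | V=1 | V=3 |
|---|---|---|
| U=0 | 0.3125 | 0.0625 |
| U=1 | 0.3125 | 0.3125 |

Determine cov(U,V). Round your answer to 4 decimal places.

0.1563

E[U] = 0.625,  E[V] = 1.75
E[UV] = 1.25
cov(U,V) = E[UV] − E[U]E[V] = 1.25 − (0.625)(1.75) = 0.15625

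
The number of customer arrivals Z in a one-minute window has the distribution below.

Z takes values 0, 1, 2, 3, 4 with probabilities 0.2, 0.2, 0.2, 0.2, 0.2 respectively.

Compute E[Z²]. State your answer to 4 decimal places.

6.0000

E[Z²] = (0)²(0.2) + (1)²(0.2) + (2)²(0.2) + (3)²(0.2) + (4)²(0.2) = 6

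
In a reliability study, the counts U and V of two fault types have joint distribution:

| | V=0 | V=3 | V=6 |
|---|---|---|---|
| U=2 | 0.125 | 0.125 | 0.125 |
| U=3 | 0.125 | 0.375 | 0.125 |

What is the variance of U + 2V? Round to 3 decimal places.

18.234

E[U] = 2.625,  E[V] = 3,  E[UV] = 7.875
Var(U) = 7.125 − (2.625)² = 0.234375;  Var(V) = 13.5 − (3)² = 4.5
cov(U,V) = 7.875 − (2.625)(3) = 0
Var(U + 2V) = (1)²·0.234375 + (2)²·4.5 + 2·(1)·(2)·0 = 18.234375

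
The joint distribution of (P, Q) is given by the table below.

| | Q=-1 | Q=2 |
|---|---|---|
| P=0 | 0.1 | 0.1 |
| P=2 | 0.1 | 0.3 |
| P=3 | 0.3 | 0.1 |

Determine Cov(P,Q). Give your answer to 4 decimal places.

-0.3000

E[P] = 2,  E[Q] = 0.5
E[PQ] = 0.7
Cov(P,Q) = E[PQ] − E[P]E[Q] = 0.7 − (2)(0.5) = -0.3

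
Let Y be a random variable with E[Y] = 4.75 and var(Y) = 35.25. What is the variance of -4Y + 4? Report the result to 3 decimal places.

564.000

var(-4Y + 4) = (-4)²·var(Y) = 16·35.25 = 564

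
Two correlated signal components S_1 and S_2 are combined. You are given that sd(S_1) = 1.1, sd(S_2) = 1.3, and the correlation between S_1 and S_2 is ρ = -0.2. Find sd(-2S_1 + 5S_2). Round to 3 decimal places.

7.267

var(S_1) = (1.1)² = 1.21;  var(S_2) = (1.3)² = 1.69
Cov(S_1,S_2) = ρ·sd(S_1)·sd(S_2) = -0.2·1.1·1.3 = -0.286
var(-2S_1 + 5S_2) = (-2)²·var(S_1) + (5)²·var(S_2) + 2·(-2)·(5)·Cov(S_1,S_2)
= 4·1.21 + 25·1.69 + -20·-0.286 = 52.81
sd(-2S_1 + 5S_2) = √52.81 ≈ 7.267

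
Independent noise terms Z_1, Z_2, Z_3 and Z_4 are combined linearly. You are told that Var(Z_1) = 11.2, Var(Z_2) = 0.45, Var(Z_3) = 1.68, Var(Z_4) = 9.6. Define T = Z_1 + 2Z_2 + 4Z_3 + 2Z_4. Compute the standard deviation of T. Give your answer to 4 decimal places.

By independence, Var(T) = (1)²Var(Z_1) + (2)²Var(Z_2) + (4)²Var(Z_3) + (2)²Var(Z_4)
= (1)²·11.2 + (2)²·0.45 + (4)²·1.68 + (2)²·9.6 = 78.28
sd(T) = √78.28 ≈ 8.8476

8.8476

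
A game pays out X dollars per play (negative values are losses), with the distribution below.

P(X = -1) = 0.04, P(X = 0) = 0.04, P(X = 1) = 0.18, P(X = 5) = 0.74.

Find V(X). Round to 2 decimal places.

E[X] = (-1)(0.04) + (0)(0.04) + (1)(0.18) + (5)(0.74) = 3.84
E[X²] = (-1)²(0.04) + (0)²(0.04) + (1)²(0.18) + (5)²(0.74) = 18.72
V(X) = E[X²] − (E[X])² = 18.72 − (3.84)² = 3.9744

3.97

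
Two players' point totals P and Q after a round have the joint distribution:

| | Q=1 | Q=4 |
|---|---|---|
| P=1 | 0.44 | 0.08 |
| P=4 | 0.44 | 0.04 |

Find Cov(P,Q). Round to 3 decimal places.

-0.158

E[P] = 2.44,  E[Q] = 1.36
E[PQ] = 3.16
Cov(P,Q) = E[PQ] − E[P]E[Q] = 3.16 − (2.44)(1.36) = -0.1584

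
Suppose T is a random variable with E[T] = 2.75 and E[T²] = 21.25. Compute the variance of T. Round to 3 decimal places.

13.688

V(T) = 21.25 − (2.75)² = 13.6875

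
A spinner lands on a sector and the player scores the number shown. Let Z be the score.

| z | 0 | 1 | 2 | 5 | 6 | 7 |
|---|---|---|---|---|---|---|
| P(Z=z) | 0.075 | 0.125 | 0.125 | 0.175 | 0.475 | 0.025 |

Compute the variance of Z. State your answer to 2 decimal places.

E[Z] = (0)(0.075) + (1)(0.125) + (2)(0.125) + (5)(0.175) + (6)(0.475) + (7)(0.025) = 4.275
E[Z²] = (0)²(0.075) + (1)²(0.125) + (2)²(0.125) + (5)²(0.175) + (6)²(0.475) + (7)²(0.025) = 23.325
var(Z) = E[Z²] − (E[Z])² = 23.325 − (4.275)² = 5.049375

5.05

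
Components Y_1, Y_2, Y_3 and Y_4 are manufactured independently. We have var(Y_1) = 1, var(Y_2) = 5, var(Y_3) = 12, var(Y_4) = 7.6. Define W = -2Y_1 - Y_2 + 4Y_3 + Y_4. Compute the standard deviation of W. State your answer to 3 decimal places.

14.443

By independence, var(W) = (-2)²var(Y_1) + (-1)²var(Y_2) + (4)²var(Y_3) + (1)²var(Y_4)
= (-2)²·1 + (-1)²·5 + (4)²·12 + (1)²·7.6 = 208.6
SD(W) = √208.6 ≈ 14.443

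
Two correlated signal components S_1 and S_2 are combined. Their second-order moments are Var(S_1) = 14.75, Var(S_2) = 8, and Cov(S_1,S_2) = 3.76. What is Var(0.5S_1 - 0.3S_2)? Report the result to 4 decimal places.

Var(0.5S_1 - 0.3S_2) = (0.5)²·Var(S_1) + (-0.3)²·Var(S_2) + 2·(0.5)·(-0.3)·Cov(S_1,S_2)
= 0.25·14.75 + 0.09·8 + -0.3·3.76 = 3.2795

3.2795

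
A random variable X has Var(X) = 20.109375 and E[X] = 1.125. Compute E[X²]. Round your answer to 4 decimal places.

21.3750

E[X²] = Var(X) + (E[X])² = 20.109375 + (1.125)² = 21.375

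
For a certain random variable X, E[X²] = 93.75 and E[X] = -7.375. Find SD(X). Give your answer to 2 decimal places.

Var(X) = 93.75 − (-7.375)² = 39.359375
SD(X) = √39.359375 ≈ 6.27

6.27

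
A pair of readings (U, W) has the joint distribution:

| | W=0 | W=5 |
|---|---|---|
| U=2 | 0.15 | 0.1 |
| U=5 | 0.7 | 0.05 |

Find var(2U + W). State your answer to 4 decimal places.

6.1875

E[U] = 4.25,  E[W] = 0.75,  E[UW] = 2.25
var(U) = 19.75 − (4.25)² = 1.6875;  var(W) = 3.75 − (0.75)² = 3.1875
cov(U,W) = 2.25 − (4.25)(0.75) = -0.9375
var(2U + W) = (2)²·1.6875 + (1)²·3.1875 + 2·(2)·(1)·-0.9375 = 6.1875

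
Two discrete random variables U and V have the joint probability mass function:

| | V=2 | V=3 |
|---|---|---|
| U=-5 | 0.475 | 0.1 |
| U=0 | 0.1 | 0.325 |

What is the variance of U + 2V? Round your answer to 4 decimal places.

E[U] = -2.875,  E[V] = 2.425,  E[UV] = -6.25
Var(U) = 14.375 − (-2.875)² = 6.109375;  Var(V) = 6.125 − (2.425)² = 0.244375
Cov(U,V) = -6.25 − (-2.875)(2.425) = 0.721875
Var(U + 2V) = (1)²·6.109375 + (2)²·0.244375 + 2·(1)·(2)·0.721875 = 9.974375

9.9744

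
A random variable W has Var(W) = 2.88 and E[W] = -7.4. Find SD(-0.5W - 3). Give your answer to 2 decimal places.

0.85

Var(-0.5W - 3) = (-0.5)²·2.88 = 0.72
SD(-0.5W - 3) = √0.72 ≈ 0.85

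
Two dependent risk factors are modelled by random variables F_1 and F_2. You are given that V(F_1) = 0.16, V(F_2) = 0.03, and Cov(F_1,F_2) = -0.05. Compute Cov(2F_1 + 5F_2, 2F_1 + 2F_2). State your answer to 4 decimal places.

0.2400

Cov(2F_1 + 5F_2, 2F_1 + 2F_2) = (2)(2)V(F_1) + (5)(2)V(F_2) + [(2)(2) + (5)(2)]Cov(F_1,F_2)
= 4·0.16 + 10·0.03 + 14·-0.05 = 0.24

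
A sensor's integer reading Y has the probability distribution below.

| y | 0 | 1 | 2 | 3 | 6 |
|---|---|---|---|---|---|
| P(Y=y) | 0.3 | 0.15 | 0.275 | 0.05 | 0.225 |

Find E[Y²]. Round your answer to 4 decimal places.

E[Y²] = (0)²(0.3) + (1)²(0.15) + (2)²(0.275) + (3)²(0.05) + (6)²(0.225) = 9.8

9.8000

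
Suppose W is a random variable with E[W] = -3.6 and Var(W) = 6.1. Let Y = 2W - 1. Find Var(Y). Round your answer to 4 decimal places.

Var(2W - 1) = (2)²·Var(W) = 4·6.1 = 24.4

24.4000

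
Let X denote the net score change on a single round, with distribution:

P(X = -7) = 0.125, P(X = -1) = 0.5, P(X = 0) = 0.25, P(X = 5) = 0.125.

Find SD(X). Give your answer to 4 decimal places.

E[X] = (-7)(0.125) + (-1)(0.5) + (0)(0.25) + (5)(0.125) = -0.75
E[X²] = (-7)²(0.125) + (-1)²(0.5) + (0)²(0.25) + (5)²(0.125) = 9.75
Var(X) = E[X²] − (E[X])² = 9.75 − (-0.75)² = 9.1875
SD(X) = √9.1875 ≈ 3.0311

3.0311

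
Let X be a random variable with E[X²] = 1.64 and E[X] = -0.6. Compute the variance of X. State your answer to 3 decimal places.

1.280

Var(X) = 1.64 − (-0.6)² = 1.28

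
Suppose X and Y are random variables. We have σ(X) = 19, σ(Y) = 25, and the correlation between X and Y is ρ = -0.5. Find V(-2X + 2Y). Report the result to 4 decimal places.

V(X) = (19)² = 361;  V(Y) = (25)² = 625
cov(X,Y) = ρ·σ(X)·σ(Y) = -0.5·19·25 = -237.5
V(-2X + 2Y) = (-2)²·V(X) + (2)²·V(Y) + 2·(-2)·(2)·cov(X,Y)
= 4·361 + 4·625 + -8·-237.5 = 5844

5844.0000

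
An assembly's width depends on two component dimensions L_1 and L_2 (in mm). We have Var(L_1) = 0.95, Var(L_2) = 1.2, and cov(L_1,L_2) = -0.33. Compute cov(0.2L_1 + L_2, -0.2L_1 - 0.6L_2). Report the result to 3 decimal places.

cov(0.2L_1 + L_2, -0.2L_1 - 0.6L_2) = (0.2)(-0.2)Var(L_1) + (1)(-0.6)Var(L_2) + [(0.2)(-0.6) + (1)(-0.2)]cov(L_1,L_2)
= -0.04·0.95 + -0.6·1.2 + -0.32·-0.33 = -0.6524

-0.652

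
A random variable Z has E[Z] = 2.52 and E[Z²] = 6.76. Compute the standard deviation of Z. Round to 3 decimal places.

V(Z) = 6.76 − (2.52)² = 0.4096
SD(Z) = √0.4096 ≈ 0.640

0.640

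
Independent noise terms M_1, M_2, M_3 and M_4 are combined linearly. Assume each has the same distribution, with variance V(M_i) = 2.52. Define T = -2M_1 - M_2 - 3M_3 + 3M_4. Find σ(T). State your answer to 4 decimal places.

7.6131

By independence, V(T) = (-2)²V(M_1) + (-1)²V(M_2) + (-3)²V(M_3) + (3)²V(M_4)
= (-2)²·2.52 + (-1)²·2.52 + (-3)²·2.52 + (3)²·2.52 = 57.96
σ(T) = √57.96 ≈ 7.6131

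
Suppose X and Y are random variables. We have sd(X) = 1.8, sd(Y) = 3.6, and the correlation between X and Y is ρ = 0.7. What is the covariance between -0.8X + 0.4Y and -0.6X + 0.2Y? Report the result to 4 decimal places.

0.7776

Var(X) = (1.8)² = 3.24;  Var(Y) = (3.6)² = 12.96
Cov(X,Y) = ρ·sd(X)·sd(Y) = 0.7·1.8·3.6 = 4.536
Cov(-0.8X + 0.4Y, -0.6X + 0.2Y) = (-0.8)(-0.6)Var(X) + (0.4)(0.2)Var(Y) + [(-0.8)(0.2) + (0.4)(-0.6)]Cov(X,Y)
= 0.48·3.24 + 0.08·12.96 + -0.4·4.536 = 0.7776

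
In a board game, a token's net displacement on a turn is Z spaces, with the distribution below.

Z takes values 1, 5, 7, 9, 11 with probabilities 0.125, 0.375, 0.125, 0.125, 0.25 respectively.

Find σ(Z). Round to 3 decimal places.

3.231

E[Z] = (1)(0.125) + (5)(0.375) + (7)(0.125) + (9)(0.125) + (11)(0.25) = 6.75
E[Z²] = (1)²(0.125) + (5)²(0.375) + (7)²(0.125) + (9)²(0.125) + (11)²(0.25) = 56
Var(Z) = E[Z²] − (E[Z])² = 56 − (6.75)² = 10.4375
σ(Z) = √10.4375 ≈ 3.231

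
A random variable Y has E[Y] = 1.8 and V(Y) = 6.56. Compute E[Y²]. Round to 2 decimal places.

9.80

E[Y²] = V(Y) + (E[Y])² = 6.56 + (1.8)² = 9.8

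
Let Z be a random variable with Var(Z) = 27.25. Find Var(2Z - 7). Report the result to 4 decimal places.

109.0000

Var(2Z - 7) = (2)²·Var(Z) = 4·27.25 = 109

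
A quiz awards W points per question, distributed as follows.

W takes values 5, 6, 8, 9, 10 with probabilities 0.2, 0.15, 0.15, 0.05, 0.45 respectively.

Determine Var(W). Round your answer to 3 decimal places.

E[W] = (5)(0.2) + (6)(0.15) + (8)(0.15) + (9)(0.05) + (10)(0.45) = 8.05
E[W²] = (5)²(0.2) + (6)²(0.15) + (8)²(0.15) + (9)²(0.05) + (10)²(0.45) = 69.05
Var(W) = E[W²] − (E[W])² = 69.05 − (8.05)² = 4.2475

4.248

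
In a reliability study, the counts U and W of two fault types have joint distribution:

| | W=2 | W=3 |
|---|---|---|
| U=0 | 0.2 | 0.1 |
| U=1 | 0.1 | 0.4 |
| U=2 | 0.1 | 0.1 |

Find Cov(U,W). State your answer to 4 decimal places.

E[U] = 0.9,  E[W] = 2.6
E[UW] = 2.4
Cov(U,W) = E[UW] − E[U]E[W] = 2.4 − (0.9)(2.6) = 0.06

0.0600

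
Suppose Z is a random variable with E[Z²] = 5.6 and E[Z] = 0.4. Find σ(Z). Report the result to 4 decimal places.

V(Z) = 5.6 − (0.4)² = 5.44
σ(Z) = √5.44 ≈ 2.3324

2.3324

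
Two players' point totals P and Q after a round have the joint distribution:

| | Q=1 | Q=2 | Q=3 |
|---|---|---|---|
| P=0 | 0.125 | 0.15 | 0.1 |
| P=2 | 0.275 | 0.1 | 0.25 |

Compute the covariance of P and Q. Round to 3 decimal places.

0.013

E[P] = 1.25,  E[Q] = 1.95
E[PQ] = 2.45
cov(P,Q) = E[PQ] − E[P]E[Q] = 2.45 − (1.25)(1.95) = 0.0125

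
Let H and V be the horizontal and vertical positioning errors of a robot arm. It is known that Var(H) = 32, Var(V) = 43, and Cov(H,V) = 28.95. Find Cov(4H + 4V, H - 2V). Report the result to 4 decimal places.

-331.8000

Cov(4H + 4V, H - 2V) = (4)(1)Var(H) + (4)(-2)Var(V) + [(4)(-2) + (4)(1)]Cov(H,V)
= 4·32 + -8·43 + -4·28.95 = -331.8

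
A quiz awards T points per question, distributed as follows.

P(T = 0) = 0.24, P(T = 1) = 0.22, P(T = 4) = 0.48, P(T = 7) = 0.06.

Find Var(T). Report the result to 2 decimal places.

E[T] = (0)(0.24) + (1)(0.22) + (4)(0.48) + (7)(0.06) = 2.56
E[T²] = (0)²(0.24) + (1)²(0.22) + (4)²(0.48) + (7)²(0.06) = 10.84
Var(T) = E[T²] − (E[T])² = 10.84 − (2.56)² = 4.2864

4.29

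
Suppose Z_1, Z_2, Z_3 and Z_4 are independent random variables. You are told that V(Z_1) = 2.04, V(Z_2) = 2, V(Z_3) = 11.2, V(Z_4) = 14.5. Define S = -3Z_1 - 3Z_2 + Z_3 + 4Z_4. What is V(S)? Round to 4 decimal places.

By independence, V(S) = (-3)²V(Z_1) + (-3)²V(Z_2) + (1)²V(Z_3) + (4)²V(Z_4)
= (-3)²·2.04 + (-3)²·2 + (1)²·11.2 + (4)²·14.5 = 279.56

279.5600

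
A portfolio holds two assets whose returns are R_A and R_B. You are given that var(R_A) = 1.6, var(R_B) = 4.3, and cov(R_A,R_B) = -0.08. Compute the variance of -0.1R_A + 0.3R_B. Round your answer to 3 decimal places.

0.408

var(-0.1R_A + 0.3R_B) = (-0.1)²·var(R_A) + (0.3)²·var(R_B) + 2·(-0.1)·(0.3)·cov(R_A,R_B)
= 0.01·1.6 + 0.09·4.3 + -0.06·-0.08 = 0.4078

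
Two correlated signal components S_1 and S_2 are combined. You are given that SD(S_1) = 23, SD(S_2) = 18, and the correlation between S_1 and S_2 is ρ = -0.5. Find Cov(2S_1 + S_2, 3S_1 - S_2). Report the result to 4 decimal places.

V(S_1) = (23)² = 529;  V(S_2) = (18)² = 324
Cov(S_1,S_2) = ρ·SD(S_1)·SD(S_2) = -0.5·23·18 = -207
Cov(2S_1 + S_2, 3S_1 - S_2) = (2)(3)V(S_1) + (1)(-1)V(S_2) + [(2)(-1) + (1)(3)]Cov(S_1,S_2)
= 6·529 + -1·324 + 1·-207 = 2643

2643.0000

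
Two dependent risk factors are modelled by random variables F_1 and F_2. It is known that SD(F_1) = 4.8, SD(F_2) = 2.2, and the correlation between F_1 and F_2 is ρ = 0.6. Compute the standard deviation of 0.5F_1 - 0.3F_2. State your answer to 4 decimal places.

2.0724

var(F_1) = (4.8)² = 23.04;  var(F_2) = (2.2)² = 4.84
Cov(F_1,F_2) = ρ·SD(F_1)·SD(F_2) = 0.6·4.8·2.2 = 6.336
var(0.5F_1 - 0.3F_2) = (0.5)²·var(F_1) + (-0.3)²·var(F_2) + 2·(0.5)·(-0.3)·Cov(F_1,F_2)
= 0.25·23.04 + 0.09·4.84 + -0.3·6.336 = 4.2948
SD(0.5F_1 - 0.3F_2) = √4.2948 ≈ 2.0724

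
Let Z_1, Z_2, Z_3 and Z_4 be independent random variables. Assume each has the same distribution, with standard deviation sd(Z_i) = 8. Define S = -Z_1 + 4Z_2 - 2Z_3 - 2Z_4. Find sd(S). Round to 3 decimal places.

40.000

Var(Z_i) = (8)² = 64
By independence, Var(S) = (-1)²Var(Z_1) + (4)²Var(Z_2) + (-2)²Var(Z_3) + (-2)²Var(Z_4)
= (-1)²·64 + (4)²·64 + (-2)²·64 + (-2)²·64 = 1600
sd(S) = √1600 ≈ 40.000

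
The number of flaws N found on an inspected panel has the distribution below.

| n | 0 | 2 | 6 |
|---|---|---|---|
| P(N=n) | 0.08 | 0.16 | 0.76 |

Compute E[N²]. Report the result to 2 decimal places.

28.00

E[N²] = (0)²(0.08) + (2)²(0.16) + (6)²(0.76) = 28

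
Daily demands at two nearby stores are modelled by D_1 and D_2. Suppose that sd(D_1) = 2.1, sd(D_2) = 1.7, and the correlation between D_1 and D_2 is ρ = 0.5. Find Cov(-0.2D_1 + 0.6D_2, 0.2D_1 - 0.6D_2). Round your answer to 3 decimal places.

-0.788

V(D_1) = (2.1)² = 4.41;  V(D_2) = (1.7)² = 2.89
Cov(D_1,D_2) = ρ·sd(D_1)·sd(D_2) = 0.5·2.1·1.7 = 1.785
Cov(-0.2D_1 + 0.6D_2, 0.2D_1 - 0.6D_2) = (-0.2)(0.2)V(D_1) + (0.6)(-0.6)V(D_2) + [(-0.2)(-0.6) + (0.6)(0.2)]Cov(D_1,D_2)
= -0.04·4.41 + -0.36·2.89 + 0.24·1.785 = -0.7884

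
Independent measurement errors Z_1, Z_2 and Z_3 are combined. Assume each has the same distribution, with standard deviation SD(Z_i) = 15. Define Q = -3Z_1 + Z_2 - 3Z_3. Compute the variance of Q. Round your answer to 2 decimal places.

4275.00

Var(Z_i) = (15)² = 225
By independence, Var(Q) = (-3)²Var(Z_1) + (1)²Var(Z_2) + (-3)²Var(Z_3)
= (-3)²·225 + (1)²·225 + (-3)²·225 = 4275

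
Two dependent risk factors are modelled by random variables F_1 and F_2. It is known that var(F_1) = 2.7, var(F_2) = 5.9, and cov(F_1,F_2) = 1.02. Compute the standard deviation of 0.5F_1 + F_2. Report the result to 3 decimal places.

var(0.5F_1 + F_2) = (0.5)²·var(F_1) + (1)²·var(F_2) + 2·(0.5)·(1)·cov(F_1,F_2)
= 0.25·2.7 + 1·5.9 + 1·1.02 = 7.595
σ(0.5F_1 + F_2) = √7.595 ≈ 2.756

2.756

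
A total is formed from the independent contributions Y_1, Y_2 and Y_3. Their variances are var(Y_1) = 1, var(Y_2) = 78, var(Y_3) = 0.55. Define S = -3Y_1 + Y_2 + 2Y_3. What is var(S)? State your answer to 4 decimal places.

By independence, var(S) = (-3)²var(Y_1) + (1)²var(Y_2) + (2)²var(Y_3)
= (-3)²·1 + (1)²·78 + (2)²·0.55 = 89.2

89.2000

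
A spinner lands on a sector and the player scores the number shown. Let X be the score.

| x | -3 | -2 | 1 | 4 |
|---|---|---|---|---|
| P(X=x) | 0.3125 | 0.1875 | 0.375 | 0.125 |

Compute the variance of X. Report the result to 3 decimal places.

E[X] = (-3)(0.3125) + (-2)(0.1875) + (1)(0.375) + (4)(0.125) = -0.4375
E[X²] = (-3)²(0.3125) + (-2)²(0.1875) + (1)²(0.375) + (4)²(0.125) = 5.9375
Var(X) = E[X²] − (E[X])² = 5.9375 − (-0.4375)² = 5.74609375

5.746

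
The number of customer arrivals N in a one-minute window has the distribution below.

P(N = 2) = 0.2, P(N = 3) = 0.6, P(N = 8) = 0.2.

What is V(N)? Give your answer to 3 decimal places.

E[N] = (2)(0.2) + (3)(0.6) + (8)(0.2) = 3.8
E[N²] = (2)²(0.2) + (3)²(0.6) + (8)²(0.2) = 19
V(N) = E[N²] − (E[N])² = 19 − (3.8)² = 4.56

4.560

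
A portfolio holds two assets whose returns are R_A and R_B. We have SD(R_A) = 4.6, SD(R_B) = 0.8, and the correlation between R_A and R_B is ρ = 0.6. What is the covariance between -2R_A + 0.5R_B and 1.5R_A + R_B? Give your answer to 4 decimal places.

Var(R_A) = (4.6)² = 21.16;  Var(R_B) = (0.8)² = 0.64
Cov(R_A,R_B) = ρ·SD(R_A)·SD(R_B) = 0.6·4.6·0.8 = 2.208
Cov(-2R_A + 0.5R_B, 1.5R_A + R_B) = (-2)(1.5)Var(R_A) + (0.5)(1)Var(R_B) + [(-2)(1) + (0.5)(1.5)]Cov(R_A,R_B)
= -3·21.16 + 0.5·0.64 + -1.25·2.208 = -65.92

-65.9200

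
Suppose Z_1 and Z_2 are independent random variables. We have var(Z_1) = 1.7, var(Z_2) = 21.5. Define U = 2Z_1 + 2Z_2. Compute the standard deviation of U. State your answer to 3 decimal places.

By independence, var(U) = (2)²var(Z_1) + (2)²var(Z_2)
= (2)²·1.7 + (2)²·21.5 = 92.8
SD(U) = √92.8 ≈ 9.633

9.633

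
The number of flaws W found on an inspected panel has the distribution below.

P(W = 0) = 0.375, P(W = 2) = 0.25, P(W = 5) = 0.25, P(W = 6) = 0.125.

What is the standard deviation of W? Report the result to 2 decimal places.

2.35

E[W] = (0)(0.375) + (2)(0.25) + (5)(0.25) + (6)(0.125) = 2.5
E[W²] = (0)²(0.375) + (2)²(0.25) + (5)²(0.25) + (6)²(0.125) = 11.75
var(W) = E[W²] − (E[W])² = 11.75 − (2.5)² = 5.5
SD(W) = √5.5 ≈ 2.35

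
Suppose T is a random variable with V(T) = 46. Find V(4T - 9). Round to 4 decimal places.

736.0000

V(4T - 9) = (4)²·V(T) = 16·46 = 736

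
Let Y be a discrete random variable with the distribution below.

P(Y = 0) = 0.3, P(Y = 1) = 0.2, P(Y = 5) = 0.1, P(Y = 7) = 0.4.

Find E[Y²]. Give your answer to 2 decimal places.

22.30

E[Y²] = (0)²(0.3) + (1)²(0.2) + (5)²(0.1) + (7)²(0.4) = 22.3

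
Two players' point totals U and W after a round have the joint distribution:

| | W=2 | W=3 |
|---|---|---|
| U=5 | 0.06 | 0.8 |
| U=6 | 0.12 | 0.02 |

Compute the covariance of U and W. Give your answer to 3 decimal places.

E[U] = 5.14,  E[W] = 2.82
E[UW] = 14.4
Cov(U,W) = E[UW] − E[U]E[W] = 14.4 − (5.14)(2.82) = -0.0948

-0.095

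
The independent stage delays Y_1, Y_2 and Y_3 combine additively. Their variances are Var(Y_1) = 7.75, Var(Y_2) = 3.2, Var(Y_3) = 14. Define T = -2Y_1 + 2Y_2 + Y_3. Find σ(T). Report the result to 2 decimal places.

By independence, Var(T) = (-2)²Var(Y_1) + (2)²Var(Y_2) + (1)²Var(Y_3)
= (-2)²·7.75 + (2)²·3.2 + (1)²·14 = 57.8
σ(T) = √57.8 ≈ 7.60

7.60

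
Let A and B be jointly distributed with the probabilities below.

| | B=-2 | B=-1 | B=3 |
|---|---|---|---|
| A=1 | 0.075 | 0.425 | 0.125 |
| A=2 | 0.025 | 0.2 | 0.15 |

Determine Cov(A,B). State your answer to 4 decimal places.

0.2000

E[A] = 1.375,  E[B] = 0
E[AB] = 0.2
Cov(A,B) = E[AB] − E[A]E[B] = 0.2 − (1.375)(0) = 0.2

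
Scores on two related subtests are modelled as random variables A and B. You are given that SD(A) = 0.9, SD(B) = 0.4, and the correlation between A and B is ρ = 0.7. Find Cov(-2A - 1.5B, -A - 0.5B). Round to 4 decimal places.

var(A) = (0.9)² = 0.81;  var(B) = (0.4)² = 0.16
Cov(A,B) = ρ·SD(A)·SD(B) = 0.7·0.9·0.4 = 0.252
Cov(-2A - 1.5B, -A - 0.5B) = (-2)(-1)var(A) + (-1.5)(-0.5)var(B) + [(-2)(-0.5) + (-1.5)(-1)]Cov(A,B)
= 2·0.81 + 0.75·0.16 + 2.5·0.252 = 2.37

2.3700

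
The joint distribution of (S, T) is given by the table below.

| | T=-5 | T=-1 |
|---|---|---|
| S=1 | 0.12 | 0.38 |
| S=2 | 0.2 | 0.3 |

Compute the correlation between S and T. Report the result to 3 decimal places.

-0.171

E[S] = 1.5,  E[T] = -2.28
E[ST] = -3.58
Cov(S,T) = E[ST] − E[S]E[T] = -3.58 − (1.5)(-2.28) = -0.16
Var(S) = 0.25,  Var(T) = 3.4816
ρ = -0.16 / √(0.25·3.4816) ≈ -0.171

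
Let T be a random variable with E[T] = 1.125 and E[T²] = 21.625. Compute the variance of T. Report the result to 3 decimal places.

20.359

Var(T) = 21.625 − (1.125)² = 20.359375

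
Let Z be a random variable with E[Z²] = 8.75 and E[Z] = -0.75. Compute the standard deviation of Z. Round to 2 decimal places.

var(Z) = 8.75 − (-0.75)² = 8.1875
σ(Z) = √8.1875 ≈ 2.86

2.86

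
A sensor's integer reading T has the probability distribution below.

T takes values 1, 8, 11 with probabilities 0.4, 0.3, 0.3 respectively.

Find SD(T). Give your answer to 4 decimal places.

E[T] = (1)(0.4) + (8)(0.3) + (11)(0.3) = 6.1
E[T²] = (1)²(0.4) + (8)²(0.3) + (11)²(0.3) = 55.9
V(T) = E[T²] − (E[T])² = 55.9 − (6.1)² = 18.69
SD(T) = √18.69 ≈ 4.3232

4.3232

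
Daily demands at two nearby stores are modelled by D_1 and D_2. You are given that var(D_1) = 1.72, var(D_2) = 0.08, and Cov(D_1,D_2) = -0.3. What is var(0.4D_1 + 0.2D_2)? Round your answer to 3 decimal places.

0.230

var(0.4D_1 + 0.2D_2) = (0.4)²·var(D_1) + (0.2)²·var(D_2) + 2·(0.4)·(0.2)·Cov(D_1,D_2)
= 0.16·1.72 + 0.04·0.08 + 0.16·-0.3 = 0.2304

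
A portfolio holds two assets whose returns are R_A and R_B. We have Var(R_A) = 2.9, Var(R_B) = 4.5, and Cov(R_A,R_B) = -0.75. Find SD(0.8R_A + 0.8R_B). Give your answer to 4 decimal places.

1.9432

Var(0.8R_A + 0.8R_B) = (0.8)²·Var(R_A) + (0.8)²·Var(R_B) + 2·(0.8)·(0.8)·Cov(R_A,R_B)
= 0.64·2.9 + 0.64·4.5 + 1.28·-0.75 = 3.776
SD(0.8R_A + 0.8R_B) = √3.776 ≈ 1.9432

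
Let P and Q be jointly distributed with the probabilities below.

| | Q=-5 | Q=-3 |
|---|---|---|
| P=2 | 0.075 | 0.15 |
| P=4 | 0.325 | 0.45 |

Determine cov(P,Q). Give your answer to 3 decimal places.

E[P] = 3.55,  E[Q] = -3.8
E[PQ] = -13.55
cov(P,Q) = E[PQ] − E[P]E[Q] = -13.55 − (3.55)(-3.8) = -0.06

-0.060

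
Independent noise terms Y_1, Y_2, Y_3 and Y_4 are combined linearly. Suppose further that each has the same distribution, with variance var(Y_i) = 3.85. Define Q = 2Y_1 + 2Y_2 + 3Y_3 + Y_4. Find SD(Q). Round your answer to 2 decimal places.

By independence, var(Q) = (2)²var(Y_1) + (2)²var(Y_2) + (3)²var(Y_3) + (1)²var(Y_4)
= (2)²·3.85 + (2)²·3.85 + (3)²·3.85 + (1)²·3.85 = 69.3
SD(Q) = √69.3 ≈ 8.32

8.32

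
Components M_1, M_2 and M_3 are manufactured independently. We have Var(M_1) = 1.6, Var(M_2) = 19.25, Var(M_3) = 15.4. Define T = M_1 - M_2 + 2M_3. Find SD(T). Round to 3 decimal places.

9.080

By independence, Var(T) = (1)²Var(M_1) + (-1)²Var(M_2) + (2)²Var(M_3)
= (1)²·1.6 + (-1)²·19.25 + (2)²·15.4 = 82.45
SD(T) = √82.45 ≈ 9.080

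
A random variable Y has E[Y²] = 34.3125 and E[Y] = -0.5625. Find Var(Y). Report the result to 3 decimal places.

Var(Y) = 34.3125 − (-0.5625)² = 33.99609375

33.996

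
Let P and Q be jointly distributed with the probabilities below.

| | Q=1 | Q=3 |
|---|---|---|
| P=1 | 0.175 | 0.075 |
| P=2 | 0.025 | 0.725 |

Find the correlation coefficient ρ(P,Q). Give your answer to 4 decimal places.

0.7217

E[P] = 1.75,  E[Q] = 2.6
E[PQ] = 4.8
Cov(P,Q) = E[PQ] − E[P]E[Q] = 4.8 − (1.75)(2.6) = 0.25
V(P) = 0.1875,  V(Q) = 0.64
ρ = 0.25 / √(0.1875·0.64) ≈ 0.7217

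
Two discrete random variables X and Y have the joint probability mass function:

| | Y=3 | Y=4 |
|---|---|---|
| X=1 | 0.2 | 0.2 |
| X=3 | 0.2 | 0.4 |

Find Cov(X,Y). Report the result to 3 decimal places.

0.080

E[X] = 2.2,  E[Y] = 3.6
E[XY] = 8
Cov(X,Y) = E[XY] − E[X]E[Y] = 8 − (2.2)(3.6) = 0.08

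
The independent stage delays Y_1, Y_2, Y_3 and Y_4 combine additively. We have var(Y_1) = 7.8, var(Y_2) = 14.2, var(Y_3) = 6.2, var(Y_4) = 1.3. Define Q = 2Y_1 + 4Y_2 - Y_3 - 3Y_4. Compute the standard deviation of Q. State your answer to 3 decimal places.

16.622

By independence, var(Q) = (2)²var(Y_1) + (4)²var(Y_2) + (-1)²var(Y_3) + (-3)²var(Y_4)
= (2)²·7.8 + (4)²·14.2 + (-1)²·6.2 + (-3)²·1.3 = 276.3
sd(Q) = √276.3 ≈ 16.622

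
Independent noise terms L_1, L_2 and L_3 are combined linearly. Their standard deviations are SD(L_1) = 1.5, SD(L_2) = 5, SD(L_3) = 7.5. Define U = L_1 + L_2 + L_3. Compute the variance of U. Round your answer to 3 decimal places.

83.500

Var(L_1) = 2.25, Var(L_2) = 25, Var(L_3) = 56.25
By independence, Var(U) = (1)²Var(L_1) + (1)²Var(L_2) + (1)²Var(L_3)
= (1)²·2.25 + (1)²·25 + (1)²·56.25 = 83.5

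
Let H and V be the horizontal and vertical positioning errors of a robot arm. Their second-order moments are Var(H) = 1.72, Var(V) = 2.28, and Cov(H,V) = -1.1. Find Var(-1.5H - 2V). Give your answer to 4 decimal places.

Var(-1.5H - 2V) = (-1.5)²·Var(H) + (-2)²·Var(V) + 2·(-1.5)·(-2)·Cov(H,V)
= 2.25·1.72 + 4·2.28 + 6·-1.1 = 6.39

6.3900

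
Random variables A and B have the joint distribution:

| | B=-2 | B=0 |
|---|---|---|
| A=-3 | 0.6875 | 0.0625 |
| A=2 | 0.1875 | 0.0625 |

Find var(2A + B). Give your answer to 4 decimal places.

20.4375

E[A] = -1.75,  E[B] = -1.75,  E[AB] = 3.375
var(A) = 7.75 − (-1.75)² = 4.6875;  var(B) = 3.5 − (-1.75)² = 0.4375
cov(A,B) = 3.375 − (-1.75)(-1.75) = 0.3125
var(2A + B) = (2)²·4.6875 + (1)²·0.4375 + 2·(2)·(1)·0.3125 = 20.4375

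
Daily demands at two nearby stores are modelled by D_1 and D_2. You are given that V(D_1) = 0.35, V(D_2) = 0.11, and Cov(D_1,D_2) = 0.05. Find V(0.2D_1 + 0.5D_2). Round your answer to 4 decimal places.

V(0.2D_1 + 0.5D_2) = (0.2)²·V(D_1) + (0.5)²·V(D_2) + 2·(0.2)·(0.5)·Cov(D_1,D_2)
= 0.04·0.35 + 0.25·0.11 + 0.2·0.05 = 0.0515

0.0515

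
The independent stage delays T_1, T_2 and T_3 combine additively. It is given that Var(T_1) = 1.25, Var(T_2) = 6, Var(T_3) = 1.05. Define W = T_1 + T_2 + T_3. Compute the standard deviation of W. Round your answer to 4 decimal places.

2.8810

By independence, Var(W) = (1)²Var(T_1) + (1)²Var(T_2) + (1)²Var(T_3)
= (1)²·1.25 + (1)²·6 + (1)²·1.05 = 8.3
SD(W) = √8.3 ≈ 2.8810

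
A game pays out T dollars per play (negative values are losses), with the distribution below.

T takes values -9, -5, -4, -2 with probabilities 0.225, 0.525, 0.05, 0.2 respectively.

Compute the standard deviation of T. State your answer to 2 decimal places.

E[T] = (-9)(0.225) + (-5)(0.525) + (-4)(0.05) + (-2)(0.2) = -5.25
E[T²] = (-9)²(0.225) + (-5)²(0.525) + (-4)²(0.05) + (-2)²(0.2) = 32.95
Var(T) = E[T²] − (E[T])² = 32.95 − (-5.25)² = 5.3875
sd(T) = √5.3875 ≈ 2.32

2.32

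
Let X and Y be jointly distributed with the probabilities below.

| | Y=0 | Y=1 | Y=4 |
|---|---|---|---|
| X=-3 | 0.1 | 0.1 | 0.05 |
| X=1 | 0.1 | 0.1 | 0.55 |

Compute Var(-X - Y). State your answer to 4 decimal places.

8.8400

E[X] = 0,  E[Y] = 2.6,  E[XY] = 1.4
Var(X) = 3 − (0)² = 3;  Var(Y) = 9.8 − (2.6)² = 3.04
cov(X,Y) = 1.4 − (0)(2.6) = 1.4
Var(-X - Y) = (-1)²·3 + (-1)²·3.04 + 2·(-1)·(-1)·1.4 = 8.84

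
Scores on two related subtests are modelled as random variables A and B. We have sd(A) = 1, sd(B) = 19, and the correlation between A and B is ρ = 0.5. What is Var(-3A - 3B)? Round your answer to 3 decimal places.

3429.000

Var(A) = (1)² = 1;  Var(B) = (19)² = 361
Cov(A,B) = ρ·sd(A)·sd(B) = 0.5·1·19 = 9.5
Var(-3A - 3B) = (-3)²·Var(A) + (-3)²·Var(B) + 2·(-3)·(-3)·Cov(A,B)
= 9·1 + 9·361 + 18·9.5 = 3429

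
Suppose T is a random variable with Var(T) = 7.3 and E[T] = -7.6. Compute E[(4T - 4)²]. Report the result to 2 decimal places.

1300.16

E[4T - 4] = 4·-7.6 − 4 = -34.4
Var(4T - 4) = (4)²·7.3 = 116.8
E[(4T - 4)²] = Var((4T - 4)) + (E[(4T - 4)])² = 116.8 + (-34.4)² = 1300.16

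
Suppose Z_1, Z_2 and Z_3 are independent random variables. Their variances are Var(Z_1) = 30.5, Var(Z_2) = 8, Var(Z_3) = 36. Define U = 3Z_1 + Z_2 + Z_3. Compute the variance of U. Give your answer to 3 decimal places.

By independence, Var(U) = (3)²Var(Z_1) + (1)²Var(Z_2) + (1)²Var(Z_3)
= (3)²·30.5 + (1)²·8 + (1)²·36 = 318.5

318.500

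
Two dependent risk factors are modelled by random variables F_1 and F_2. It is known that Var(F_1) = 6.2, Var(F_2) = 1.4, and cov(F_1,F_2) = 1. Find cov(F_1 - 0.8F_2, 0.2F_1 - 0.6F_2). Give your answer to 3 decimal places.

1.152

cov(F_1 - 0.8F_2, 0.2F_1 - 0.6F_2) = (1)(0.2)Var(F_1) + (-0.8)(-0.6)Var(F_2) + [(1)(-0.6) + (-0.8)(0.2)]cov(F_1,F_2)
= 0.2·6.2 + 0.48·1.4 + -0.76·1 = 1.152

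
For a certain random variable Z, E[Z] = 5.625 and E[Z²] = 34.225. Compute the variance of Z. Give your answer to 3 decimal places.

2.584

Var(Z) = 34.225 − (5.625)² = 2.584375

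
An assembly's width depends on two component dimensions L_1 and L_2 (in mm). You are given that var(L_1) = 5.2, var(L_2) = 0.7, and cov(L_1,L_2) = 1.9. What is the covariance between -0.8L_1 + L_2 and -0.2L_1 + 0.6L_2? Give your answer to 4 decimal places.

-0.0400

cov(-0.8L_1 + L_2, -0.2L_1 + 0.6L_2) = (-0.8)(-0.2)var(L_1) + (1)(0.6)var(L_2) + [(-0.8)(0.6) + (1)(-0.2)]cov(L_1,L_2)
= 0.16·5.2 + 0.6·0.7 + -0.68·1.9 = -0.04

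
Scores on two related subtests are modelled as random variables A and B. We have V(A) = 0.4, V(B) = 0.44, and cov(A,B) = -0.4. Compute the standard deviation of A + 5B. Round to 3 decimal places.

V(A + 5B) = (1)²·V(A) + (5)²·V(B) + 2·(1)·(5)·cov(A,B)
= 1·0.4 + 25·0.44 + 10·-0.4 = 7.4
SD(A + 5B) = √7.4 ≈ 2.720

2.720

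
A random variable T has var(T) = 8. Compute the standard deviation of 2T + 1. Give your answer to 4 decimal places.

var(2T + 1) = (2)²·8 = 32
SD(2T + 1) = √32 ≈ 5.6569

5.6569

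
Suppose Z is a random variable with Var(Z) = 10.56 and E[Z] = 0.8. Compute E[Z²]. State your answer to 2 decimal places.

E[Z²] = Var(Z) + (E[Z])² = 10.56 + (0.8)² = 11.2

11.20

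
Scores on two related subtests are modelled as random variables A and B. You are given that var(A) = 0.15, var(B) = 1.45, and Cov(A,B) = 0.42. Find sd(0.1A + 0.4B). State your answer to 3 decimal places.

var(0.1A + 0.4B) = (0.1)²·var(A) + (0.4)²·var(B) + 2·(0.1)·(0.4)·Cov(A,B)
= 0.01·0.15 + 0.16·1.45 + 0.08·0.42 = 0.2671
sd(0.1A + 0.4B) = √0.2671 ≈ 0.517

0.517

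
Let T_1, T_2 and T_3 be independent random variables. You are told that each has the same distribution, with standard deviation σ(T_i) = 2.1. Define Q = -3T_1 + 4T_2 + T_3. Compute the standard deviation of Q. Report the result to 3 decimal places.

Var(T_i) = (2.1)² = 4.41
By independence, Var(Q) = (-3)²Var(T_1) + (4)²Var(T_2) + (1)²Var(T_3)
= (-3)²·4.41 + (4)²·4.41 + (1)²·4.41 = 114.66
σ(Q) = √114.66 ≈ 10.708

10.708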